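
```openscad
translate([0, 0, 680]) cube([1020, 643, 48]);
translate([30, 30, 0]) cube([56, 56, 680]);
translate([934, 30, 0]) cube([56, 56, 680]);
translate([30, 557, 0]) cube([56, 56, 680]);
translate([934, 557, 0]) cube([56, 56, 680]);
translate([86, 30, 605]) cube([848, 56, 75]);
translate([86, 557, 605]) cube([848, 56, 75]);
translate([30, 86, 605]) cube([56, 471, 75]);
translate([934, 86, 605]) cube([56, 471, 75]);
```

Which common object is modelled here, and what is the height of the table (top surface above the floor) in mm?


A table. The table height is 728 mm.

A 1020×643×48 slab sits at z = 680 on four 56 mm square posts — a table. The top surface is at 680 + 48 = 728 mm.


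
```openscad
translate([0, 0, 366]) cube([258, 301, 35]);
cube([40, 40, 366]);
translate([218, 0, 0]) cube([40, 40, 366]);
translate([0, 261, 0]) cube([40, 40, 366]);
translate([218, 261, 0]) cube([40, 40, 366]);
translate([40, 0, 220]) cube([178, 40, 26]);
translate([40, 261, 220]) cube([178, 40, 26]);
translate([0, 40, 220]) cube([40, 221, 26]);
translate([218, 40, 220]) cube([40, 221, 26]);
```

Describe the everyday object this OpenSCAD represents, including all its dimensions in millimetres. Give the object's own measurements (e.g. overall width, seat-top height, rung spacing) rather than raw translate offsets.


A simple wooden stool: a rectangular seat 258 mm (x) by 301 mm (y), 35 mm thick, top face at z = 401 mm, on four square legs, each 40×40 mm in cross-section. The legs rest on z = 0, each flush with a corner of the seat. Four stretchers, 40 mm wide and 26 mm tall, connect adjacent legs with their undersides at z = 220 mm, each running between the inner faces of the legs it joins and aligned with the legs' outer faces on the other axis.


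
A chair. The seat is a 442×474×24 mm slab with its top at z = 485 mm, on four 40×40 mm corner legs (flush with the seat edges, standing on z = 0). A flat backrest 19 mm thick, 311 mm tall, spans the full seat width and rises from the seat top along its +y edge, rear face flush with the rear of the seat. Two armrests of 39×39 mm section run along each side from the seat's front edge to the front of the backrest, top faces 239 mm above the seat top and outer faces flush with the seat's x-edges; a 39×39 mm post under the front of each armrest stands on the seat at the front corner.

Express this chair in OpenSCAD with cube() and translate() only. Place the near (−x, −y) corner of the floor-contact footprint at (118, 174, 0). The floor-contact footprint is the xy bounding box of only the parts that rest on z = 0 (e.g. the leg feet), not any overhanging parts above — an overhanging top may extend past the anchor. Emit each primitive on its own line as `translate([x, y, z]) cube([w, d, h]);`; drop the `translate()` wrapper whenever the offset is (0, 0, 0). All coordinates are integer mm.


translate([118, 174, 461]) cube([442, 474, 24]);
translate([118, 174, 0]) cube([40, 40, 461]);
translate([520, 174, 0]) cube([40, 40, 461]);
translate([118, 608, 0]) cube([40, 40, 461]);
translate([520, 608, 0]) cube([40, 40, 461]);
translate([118, 629, 485]) cube([442, 19, 311]);
translate([118, 174, 685]) cube([39, 455, 39]);
translate([521, 174, 685]) cube([39, 455, 39]);
translate([118, 174, 485]) cube([39, 39, 200]);
translate([521, 174, 485]) cube([39, 39, 200]);


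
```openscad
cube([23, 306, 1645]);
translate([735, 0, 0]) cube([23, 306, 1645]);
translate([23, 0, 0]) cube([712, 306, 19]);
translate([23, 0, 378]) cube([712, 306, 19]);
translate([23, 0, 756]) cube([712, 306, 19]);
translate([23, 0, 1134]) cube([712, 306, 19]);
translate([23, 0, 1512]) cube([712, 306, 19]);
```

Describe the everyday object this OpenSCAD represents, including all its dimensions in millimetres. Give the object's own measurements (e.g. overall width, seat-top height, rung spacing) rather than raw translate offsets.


An open bookshelf. Two side panels, each 23 mm thick, 306 mm deep and 1645 mm tall, stand 758 mm apart (outside-to-outside). Between them sit 5 shelves, each 19 mm thick and 306 mm deep, spanning the full gap between the sides. The bottom shelf rests on the floor (its underside at z = 0) and the clear gap between one shelf's top and the next shelf's underside is 359 mm.


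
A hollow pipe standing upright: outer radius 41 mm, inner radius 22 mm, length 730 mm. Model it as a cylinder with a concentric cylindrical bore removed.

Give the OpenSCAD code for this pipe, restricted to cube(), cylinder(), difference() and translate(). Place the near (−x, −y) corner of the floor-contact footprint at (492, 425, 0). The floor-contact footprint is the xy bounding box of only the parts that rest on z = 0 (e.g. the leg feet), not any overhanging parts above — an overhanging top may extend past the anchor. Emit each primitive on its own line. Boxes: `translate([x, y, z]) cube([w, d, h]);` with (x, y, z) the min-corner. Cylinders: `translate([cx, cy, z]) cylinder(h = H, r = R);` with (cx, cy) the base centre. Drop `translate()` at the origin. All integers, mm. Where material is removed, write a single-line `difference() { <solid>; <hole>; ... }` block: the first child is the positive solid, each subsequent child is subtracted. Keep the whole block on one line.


difference() { translate([533, 466, 0]) cylinder(h = 730, r = 41); translate([533, 466, 0]) cylinder(h = 730, r = 22); }


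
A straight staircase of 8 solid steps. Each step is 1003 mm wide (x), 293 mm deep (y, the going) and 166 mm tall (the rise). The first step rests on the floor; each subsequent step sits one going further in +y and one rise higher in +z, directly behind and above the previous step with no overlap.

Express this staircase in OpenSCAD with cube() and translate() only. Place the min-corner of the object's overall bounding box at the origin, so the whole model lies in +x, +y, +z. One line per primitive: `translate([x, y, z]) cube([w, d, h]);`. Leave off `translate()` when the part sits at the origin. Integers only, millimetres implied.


cube([1003, 293, 166]);
translate([0, 293, 166]) cube([1003, 293, 166]);
translate([0, 586, 332]) cube([1003, 293, 166]);
translate([0, 879, 498]) cube([1003, 293, 166]);
translate([0, 1172, 664]) cube([1003, 293, 166]);
translate([0, 1465, 830]) cube([1003, 293, 166]);
translate([0, 1758, 996]) cube([1003, 293, 166]);
translate([0, 2051, 1162]) cube([1003, 293, 166]);


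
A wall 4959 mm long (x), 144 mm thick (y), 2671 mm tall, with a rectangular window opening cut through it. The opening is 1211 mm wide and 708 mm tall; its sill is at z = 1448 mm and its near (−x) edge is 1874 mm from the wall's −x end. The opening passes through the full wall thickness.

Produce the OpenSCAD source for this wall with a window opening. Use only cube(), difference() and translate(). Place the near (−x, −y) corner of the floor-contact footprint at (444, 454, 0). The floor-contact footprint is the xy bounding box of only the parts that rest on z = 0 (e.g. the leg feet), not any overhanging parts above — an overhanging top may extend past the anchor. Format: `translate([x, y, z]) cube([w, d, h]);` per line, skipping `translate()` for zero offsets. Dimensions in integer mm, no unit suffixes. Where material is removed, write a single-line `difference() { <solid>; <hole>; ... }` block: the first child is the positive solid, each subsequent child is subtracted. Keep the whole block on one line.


difference() { translate([444, 454, 0]) cube([4959, 144, 2671]); translate([2318, 454, 1448]) cube([1211, 144, 708]); }


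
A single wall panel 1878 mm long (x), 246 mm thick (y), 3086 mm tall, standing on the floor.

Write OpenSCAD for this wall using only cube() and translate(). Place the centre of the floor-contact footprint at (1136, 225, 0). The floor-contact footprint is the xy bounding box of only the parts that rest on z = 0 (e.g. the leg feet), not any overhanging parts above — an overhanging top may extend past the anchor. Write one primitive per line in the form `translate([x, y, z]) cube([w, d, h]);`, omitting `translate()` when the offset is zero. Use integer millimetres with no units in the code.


translate([197, 102, 0]) cube([1878, 246, 3086]);


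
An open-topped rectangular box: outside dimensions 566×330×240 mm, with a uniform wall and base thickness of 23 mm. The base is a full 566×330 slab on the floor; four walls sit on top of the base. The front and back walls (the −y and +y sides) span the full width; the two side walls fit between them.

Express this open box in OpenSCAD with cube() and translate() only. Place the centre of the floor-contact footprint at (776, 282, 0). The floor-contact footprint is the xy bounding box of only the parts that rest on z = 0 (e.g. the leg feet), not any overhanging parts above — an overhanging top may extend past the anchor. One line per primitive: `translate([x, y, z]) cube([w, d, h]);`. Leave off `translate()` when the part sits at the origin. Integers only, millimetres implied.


translate([493, 117, 0]) cube([566, 330, 23]);
translate([493, 117, 23]) cube([566, 23, 217]);
translate([493, 424, 23]) cube([566, 23, 217]);
translate([493, 140, 23]) cube([23, 284, 217]);
translate([1036, 140, 23]) cube([23, 284, 217]);


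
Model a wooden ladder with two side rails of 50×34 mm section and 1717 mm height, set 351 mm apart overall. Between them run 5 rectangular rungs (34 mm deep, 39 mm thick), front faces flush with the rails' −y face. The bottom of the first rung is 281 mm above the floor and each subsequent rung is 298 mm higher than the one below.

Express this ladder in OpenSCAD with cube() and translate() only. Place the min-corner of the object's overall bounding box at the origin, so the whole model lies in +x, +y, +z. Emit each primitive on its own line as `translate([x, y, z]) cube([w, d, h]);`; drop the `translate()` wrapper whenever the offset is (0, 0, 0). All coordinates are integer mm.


cube([50, 34, 1717]);
translate([301, 0, 0]) cube([50, 34, 1717]);
translate([50, 0, 281]) cube([251, 34, 39]);
translate([50, 0, 579]) cube([251, 34, 39]);
translate([50, 0, 877]) cube([251, 34, 39]);
translate([50, 0, 1175]) cube([251, 34, 39]);
translate([50, 0, 1473]) cube([251, 34, 39]);


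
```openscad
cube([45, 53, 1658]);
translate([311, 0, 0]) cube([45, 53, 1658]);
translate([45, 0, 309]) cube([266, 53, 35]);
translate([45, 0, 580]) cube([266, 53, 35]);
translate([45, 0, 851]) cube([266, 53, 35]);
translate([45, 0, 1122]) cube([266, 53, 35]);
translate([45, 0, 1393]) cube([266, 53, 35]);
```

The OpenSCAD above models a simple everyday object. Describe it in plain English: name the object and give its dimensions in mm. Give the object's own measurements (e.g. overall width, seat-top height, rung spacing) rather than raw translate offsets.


A straight ladder. Two 45×53 mm vertical rails, 1658 mm tall, stand 356 mm apart (outside-to-outside) with their front faces coplanar on the −y side. 5 rungs, each 53 mm deep and 35 mm tall, span between the inner faces of the rails, front faces flush with the rails. The lowest rung's underside is at z = 309 mm and rungs are spaced 271 mm apart (underside to underside).


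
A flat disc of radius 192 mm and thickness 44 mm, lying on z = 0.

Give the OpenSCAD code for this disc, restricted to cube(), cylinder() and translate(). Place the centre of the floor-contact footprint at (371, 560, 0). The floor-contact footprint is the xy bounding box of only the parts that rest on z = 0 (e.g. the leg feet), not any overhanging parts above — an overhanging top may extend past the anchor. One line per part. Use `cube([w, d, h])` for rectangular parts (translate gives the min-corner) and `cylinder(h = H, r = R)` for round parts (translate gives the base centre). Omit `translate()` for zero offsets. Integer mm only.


translate([371, 560, 0]) cylinder(h = 44, r = 192);


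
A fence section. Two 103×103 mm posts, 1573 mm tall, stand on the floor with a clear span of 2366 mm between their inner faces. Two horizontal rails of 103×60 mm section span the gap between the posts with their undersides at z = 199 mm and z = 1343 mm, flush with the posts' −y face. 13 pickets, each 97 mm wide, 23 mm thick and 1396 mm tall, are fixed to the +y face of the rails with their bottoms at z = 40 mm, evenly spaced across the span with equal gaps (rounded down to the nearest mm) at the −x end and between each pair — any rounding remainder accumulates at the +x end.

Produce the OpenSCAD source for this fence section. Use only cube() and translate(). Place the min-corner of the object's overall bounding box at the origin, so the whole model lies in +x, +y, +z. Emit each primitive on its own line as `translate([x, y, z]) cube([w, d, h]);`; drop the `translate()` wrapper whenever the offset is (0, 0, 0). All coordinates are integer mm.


cube([103, 103, 1573]);
translate([2469, 0, 0]) cube([103, 103, 1573]);
translate([103, 0, 199]) cube([2366, 103, 60]);
translate([103, 0, 1343]) cube([2366, 103, 60]);
translate([181, 103, 40]) cube([97, 23, 1396]);
translate([356, 103, 40]) cube([97, 23, 1396]);
translate([531, 103, 40]) cube([97, 23, 1396]);
translate([706, 103, 40]) cube([97, 23, 1396]);
translate([881, 103, 40]) cube([97, 23, 1396]);
translate([1056, 103, 40]) cube([97, 23, 1396]);
translate([1231, 103, 40]) cube([97, 23, 1396]);
translate([1406, 103, 40]) cube([97, 23, 1396]);
translate([1581, 103, 40]) cube([97, 23, 1396]);
translate([1756, 103, 40]) cube([97, 23, 1396]);
translate([1931, 103, 40]) cube([97, 23, 1396]);
translate([2106, 103, 40]) cube([97, 23, 1396]);
translate([2281, 103, 40]) cube([97, 23, 1396]);


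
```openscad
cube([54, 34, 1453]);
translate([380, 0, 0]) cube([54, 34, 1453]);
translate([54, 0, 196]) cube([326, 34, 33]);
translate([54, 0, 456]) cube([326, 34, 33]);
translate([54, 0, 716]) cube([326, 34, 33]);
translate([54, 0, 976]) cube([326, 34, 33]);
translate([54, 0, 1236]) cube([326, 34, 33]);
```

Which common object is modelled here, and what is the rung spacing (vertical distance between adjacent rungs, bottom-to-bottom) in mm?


A ladder. The rung spacing is 260 mm.

Two tall 54×34 posts with 5 short bars between them — a ladder. Adjacent rungs sit at z = 196 and z = 456, so the spacing is 456 − 196 = 260 mm.


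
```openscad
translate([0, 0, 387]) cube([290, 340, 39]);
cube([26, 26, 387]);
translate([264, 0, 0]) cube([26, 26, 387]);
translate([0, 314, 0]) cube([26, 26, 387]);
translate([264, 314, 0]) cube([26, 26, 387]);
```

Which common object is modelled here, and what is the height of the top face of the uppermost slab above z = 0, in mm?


A stool. The seat height is 426 mm.

A 290×340×39 slab at z = 387 on four corner posts — a stool. The seat top is 387 + 39 = 426 mm.


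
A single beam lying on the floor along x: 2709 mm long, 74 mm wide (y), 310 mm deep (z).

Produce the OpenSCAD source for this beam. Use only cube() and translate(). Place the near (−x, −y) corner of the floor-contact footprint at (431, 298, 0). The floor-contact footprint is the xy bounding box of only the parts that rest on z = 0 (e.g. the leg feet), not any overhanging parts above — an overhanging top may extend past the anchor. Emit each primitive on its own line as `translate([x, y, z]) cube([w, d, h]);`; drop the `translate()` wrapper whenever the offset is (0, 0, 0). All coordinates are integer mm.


translate([431, 298, 0]) cube([2709, 74, 310]);


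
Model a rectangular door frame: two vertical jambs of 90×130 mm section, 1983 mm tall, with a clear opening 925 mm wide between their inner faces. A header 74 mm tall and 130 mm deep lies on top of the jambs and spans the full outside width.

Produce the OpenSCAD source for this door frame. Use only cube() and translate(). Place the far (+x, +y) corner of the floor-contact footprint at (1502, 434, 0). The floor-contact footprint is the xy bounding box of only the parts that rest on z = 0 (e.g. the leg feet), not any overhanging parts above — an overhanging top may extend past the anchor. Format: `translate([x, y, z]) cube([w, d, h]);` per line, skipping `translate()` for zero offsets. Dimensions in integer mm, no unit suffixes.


translate([397, 304, 0]) cube([90, 130, 1983]);
translate([1412, 304, 0]) cube([90, 130, 1983]);
translate([397, 304, 1983]) cube([1105, 130, 74]);


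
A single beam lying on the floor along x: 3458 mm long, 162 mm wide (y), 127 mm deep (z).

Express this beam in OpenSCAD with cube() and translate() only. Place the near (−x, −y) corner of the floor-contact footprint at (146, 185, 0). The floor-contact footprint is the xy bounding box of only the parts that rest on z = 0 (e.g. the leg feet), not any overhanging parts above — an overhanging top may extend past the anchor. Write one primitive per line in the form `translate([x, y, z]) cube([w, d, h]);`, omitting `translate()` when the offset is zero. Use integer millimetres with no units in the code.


translate([146, 185, 0]) cube([3458, 162, 127]);


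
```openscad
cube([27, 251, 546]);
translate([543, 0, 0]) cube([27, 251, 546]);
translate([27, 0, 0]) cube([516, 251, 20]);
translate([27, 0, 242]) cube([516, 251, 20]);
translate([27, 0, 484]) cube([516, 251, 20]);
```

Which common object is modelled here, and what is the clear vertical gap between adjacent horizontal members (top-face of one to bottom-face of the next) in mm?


A bookshelf. The clear shelf gap is 222 mm.

Two tall side panels with 3 horizontal boards between them — a bookshelf. The first two shelf undersides are at z = 0 and z = 242; with shelf thickness 20, the clear gap is 242 − 0 − 20 = 222 mm.


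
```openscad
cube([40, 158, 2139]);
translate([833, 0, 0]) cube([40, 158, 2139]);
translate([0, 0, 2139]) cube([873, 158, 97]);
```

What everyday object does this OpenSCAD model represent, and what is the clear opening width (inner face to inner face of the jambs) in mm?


A door frame. The clear opening width is 793 mm.

Two 2139 mm tall posts with a header on top — a door frame. The left jamb is 40 mm wide at x = 0; the right jamb starts at x = 833. The clear opening is 833 − 40 = 793 mm.


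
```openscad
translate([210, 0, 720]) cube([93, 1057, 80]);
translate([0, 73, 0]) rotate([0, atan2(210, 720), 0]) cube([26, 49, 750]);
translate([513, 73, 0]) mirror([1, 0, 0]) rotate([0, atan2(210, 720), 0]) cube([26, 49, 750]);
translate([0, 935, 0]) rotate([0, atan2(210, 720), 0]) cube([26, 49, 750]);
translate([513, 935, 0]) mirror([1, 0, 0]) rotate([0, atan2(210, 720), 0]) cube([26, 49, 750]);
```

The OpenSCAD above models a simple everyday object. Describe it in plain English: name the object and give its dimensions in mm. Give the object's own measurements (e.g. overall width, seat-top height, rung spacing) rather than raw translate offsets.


A sawhorse. A 93×1057×80 mm beam (x, y, z) sits on two A-frame leg pairs. Each pair is two raked legs of 26×49 mm section (49 mm along y) splaying symmetrically in x. Each leg rises 720 mm vertically over 210 mm of horizontal reach and is 750 mm long along its own axis. Every leg's outer bottom edge rests on the floor and its outer top edge meets a bottom edge of the beam — the left legs (tilting toward +x) meet the beam's −x bottom edge, the right legs (their mirror images, tilting toward −x) meet its +x bottom edge — so the leg tops tuck under the beam, the beam's underside is 720 mm above the floor, and the feet are 513 mm apart outside-to-outside with the beam centred between them. The two leg pairs are set in 73 mm from either end of the beam.


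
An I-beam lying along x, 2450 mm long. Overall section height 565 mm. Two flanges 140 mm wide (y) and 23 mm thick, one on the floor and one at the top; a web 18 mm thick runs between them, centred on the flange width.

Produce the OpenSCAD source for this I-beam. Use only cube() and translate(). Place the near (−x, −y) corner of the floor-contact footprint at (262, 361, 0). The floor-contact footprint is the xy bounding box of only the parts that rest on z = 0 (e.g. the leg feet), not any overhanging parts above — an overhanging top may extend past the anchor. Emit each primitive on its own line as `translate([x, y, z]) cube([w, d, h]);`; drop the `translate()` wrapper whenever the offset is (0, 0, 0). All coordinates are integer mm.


translate([262, 361, 0]) cube([2450, 140, 23]);
translate([262, 422, 23]) cube([2450, 18, 519]);
translate([262, 361, 542]) cube([2450, 140, 23]);


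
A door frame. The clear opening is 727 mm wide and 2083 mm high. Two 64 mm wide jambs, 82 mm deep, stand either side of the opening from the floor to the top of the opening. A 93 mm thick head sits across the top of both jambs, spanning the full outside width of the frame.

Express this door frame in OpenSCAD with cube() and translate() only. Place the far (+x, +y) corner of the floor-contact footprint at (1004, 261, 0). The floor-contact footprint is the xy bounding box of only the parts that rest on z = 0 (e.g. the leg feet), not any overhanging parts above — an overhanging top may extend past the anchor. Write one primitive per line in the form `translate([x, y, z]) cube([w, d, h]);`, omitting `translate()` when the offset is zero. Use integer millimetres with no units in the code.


translate([149, 179, 0]) cube([64, 82, 2083]);
translate([940, 179, 0]) cube([64, 82, 2083]);
translate([149, 179, 2083]) cube([855, 82, 93]);


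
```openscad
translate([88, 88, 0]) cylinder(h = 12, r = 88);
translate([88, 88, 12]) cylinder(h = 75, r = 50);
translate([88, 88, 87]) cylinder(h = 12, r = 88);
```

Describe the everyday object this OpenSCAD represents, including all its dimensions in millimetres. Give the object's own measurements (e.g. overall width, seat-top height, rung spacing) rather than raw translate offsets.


A spool: two coaxial disc flanges of radius 88 mm and thickness 12 mm, joined by a core cylinder of radius 50 mm and height 75 mm. The lower flange rests on z = 0 and the three cylinders share a vertical axis.


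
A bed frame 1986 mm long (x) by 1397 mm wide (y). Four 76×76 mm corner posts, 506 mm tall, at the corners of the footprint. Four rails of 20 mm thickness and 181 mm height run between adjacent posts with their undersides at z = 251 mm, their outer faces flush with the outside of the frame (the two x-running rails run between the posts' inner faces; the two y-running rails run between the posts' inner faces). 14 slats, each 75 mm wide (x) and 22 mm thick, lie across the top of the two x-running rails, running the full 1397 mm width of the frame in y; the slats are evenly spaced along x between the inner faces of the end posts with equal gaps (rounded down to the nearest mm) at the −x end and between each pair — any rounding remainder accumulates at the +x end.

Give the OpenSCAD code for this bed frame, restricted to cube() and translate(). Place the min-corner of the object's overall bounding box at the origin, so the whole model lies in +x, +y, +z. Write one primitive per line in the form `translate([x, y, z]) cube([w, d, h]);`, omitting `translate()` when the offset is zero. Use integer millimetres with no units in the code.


cube([76, 76, 506]);
translate([0, 1321, 0]) cube([76, 76, 506]);
translate([1910, 0, 0]) cube([76, 76, 506]);
translate([1910, 1321, 0]) cube([76, 76, 506]);
translate([76, 0, 251]) cube([1834, 20, 181]);
translate([76, 1377, 251]) cube([1834, 20, 181]);
translate([0, 76, 251]) cube([20, 1245, 181]);
translate([1966, 76, 251]) cube([20, 1245, 181]);
translate([128, 0, 432]) cube([75, 1397, 22]);
translate([255, 0, 432]) cube([75, 1397, 22]);
translate([382, 0, 432]) cube([75, 1397, 22]);
translate([509, 0, 432]) cube([75, 1397, 22]);
translate([636, 0, 432]) cube([75, 1397, 22]);
translate([763, 0, 432]) cube([75, 1397, 22]);
translate([890, 0, 432]) cube([75, 1397, 22]);
translate([1017, 0, 432]) cube([75, 1397, 22]);
translate([1144, 0, 432]) cube([75, 1397, 22]);
translate([1271, 0, 432]) cube([75, 1397, 22]);
translate([1398, 0, 432]) cube([75, 1397, 22]);
translate([1525, 0, 432]) cube([75, 1397, 22]);
translate([1652, 0, 432]) cube([75, 1397, 22]);
translate([1779, 0, 432]) cube([75, 1397, 22]);


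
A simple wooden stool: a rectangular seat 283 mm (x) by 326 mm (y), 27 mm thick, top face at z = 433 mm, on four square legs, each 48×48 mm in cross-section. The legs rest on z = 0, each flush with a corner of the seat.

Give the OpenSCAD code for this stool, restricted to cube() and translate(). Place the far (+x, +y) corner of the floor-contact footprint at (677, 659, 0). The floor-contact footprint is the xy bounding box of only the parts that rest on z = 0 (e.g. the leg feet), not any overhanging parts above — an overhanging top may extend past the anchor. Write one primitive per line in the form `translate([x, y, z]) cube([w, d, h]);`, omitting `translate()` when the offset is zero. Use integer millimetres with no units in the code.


// leg_h = 433 - 27 = 406
translate([394, 333, 406]) cube([283, 326, 27]);
translate([394, 333, 0]) cube([48, 48, 406]);
translate([629, 333, 0]) cube([48, 48, 406]);
translate([394, 611, 0]) cube([48, 48, 406]);
translate([629, 611, 0]) cube([48, 48, 406]);


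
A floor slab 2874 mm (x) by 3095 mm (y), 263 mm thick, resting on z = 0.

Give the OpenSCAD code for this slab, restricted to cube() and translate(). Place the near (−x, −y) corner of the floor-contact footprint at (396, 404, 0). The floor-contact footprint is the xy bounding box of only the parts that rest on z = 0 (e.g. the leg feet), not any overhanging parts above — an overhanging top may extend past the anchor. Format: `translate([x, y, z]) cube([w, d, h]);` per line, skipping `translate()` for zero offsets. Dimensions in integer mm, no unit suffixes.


translate([396, 404, 0]) cube([2874, 3095, 263]);


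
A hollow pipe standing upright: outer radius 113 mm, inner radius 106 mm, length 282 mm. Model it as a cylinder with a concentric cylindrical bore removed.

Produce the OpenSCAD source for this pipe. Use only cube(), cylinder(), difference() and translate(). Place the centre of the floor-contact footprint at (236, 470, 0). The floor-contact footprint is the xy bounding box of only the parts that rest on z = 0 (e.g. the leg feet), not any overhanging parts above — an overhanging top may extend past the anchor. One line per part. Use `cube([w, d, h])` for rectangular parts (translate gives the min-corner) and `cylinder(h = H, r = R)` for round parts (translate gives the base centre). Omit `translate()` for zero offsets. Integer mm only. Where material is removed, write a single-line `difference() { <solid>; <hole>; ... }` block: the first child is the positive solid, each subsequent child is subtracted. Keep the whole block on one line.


difference() { translate([236, 470, 0]) cylinder(h = 282, r = 113); translate([236, 470, 0]) cylinder(h = 282, r = 106); }


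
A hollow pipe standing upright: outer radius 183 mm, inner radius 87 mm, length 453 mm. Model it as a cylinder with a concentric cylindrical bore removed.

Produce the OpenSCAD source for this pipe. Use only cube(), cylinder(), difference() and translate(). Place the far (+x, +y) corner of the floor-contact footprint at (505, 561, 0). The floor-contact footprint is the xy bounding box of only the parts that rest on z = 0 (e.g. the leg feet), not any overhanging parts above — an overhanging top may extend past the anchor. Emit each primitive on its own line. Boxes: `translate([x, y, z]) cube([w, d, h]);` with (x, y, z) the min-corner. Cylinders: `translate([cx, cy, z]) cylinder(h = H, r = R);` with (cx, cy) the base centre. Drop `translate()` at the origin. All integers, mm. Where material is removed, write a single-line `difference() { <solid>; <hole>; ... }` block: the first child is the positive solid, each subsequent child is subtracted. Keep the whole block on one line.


difference() { translate([322, 378, 0]) cylinder(h = 453, r = 183); translate([322, 378, 0]) cylinder(h = 453, r = 87); }


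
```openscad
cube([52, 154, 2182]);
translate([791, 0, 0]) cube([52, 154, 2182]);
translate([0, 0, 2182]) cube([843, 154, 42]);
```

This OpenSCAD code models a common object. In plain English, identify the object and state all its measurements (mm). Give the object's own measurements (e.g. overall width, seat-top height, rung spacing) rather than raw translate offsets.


A door frame. The clear opening is 739 mm wide and 2182 mm high. Two 52 mm wide jambs, 154 mm deep, stand either side of the opening from the floor to the top of the opening. A 42 mm thick head sits across the top of both jambs, spanning the full outside width of the frame.


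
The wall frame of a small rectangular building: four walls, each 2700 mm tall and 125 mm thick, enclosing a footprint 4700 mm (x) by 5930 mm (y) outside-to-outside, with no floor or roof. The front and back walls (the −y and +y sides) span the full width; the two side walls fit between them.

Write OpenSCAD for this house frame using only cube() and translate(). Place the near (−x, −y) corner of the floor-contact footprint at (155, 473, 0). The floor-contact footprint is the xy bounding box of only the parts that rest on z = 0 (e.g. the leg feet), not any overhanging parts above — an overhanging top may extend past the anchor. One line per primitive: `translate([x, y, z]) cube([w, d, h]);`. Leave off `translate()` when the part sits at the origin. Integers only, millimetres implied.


translate([155, 473, 0]) cube([4700, 125, 2700]);
translate([155, 6278, 0]) cube([4700, 125, 2700]);
translate([155, 598, 0]) cube([125, 5680, 2700]);
translate([4730, 598, 0]) cube([125, 5680, 2700]);


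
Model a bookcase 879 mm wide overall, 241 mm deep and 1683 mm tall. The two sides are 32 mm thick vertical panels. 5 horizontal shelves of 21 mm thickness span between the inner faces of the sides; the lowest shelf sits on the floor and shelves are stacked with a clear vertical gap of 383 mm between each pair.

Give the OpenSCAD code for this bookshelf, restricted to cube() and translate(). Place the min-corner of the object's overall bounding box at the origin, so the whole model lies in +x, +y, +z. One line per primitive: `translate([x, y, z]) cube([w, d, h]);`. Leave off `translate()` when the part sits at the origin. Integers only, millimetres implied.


cube([32, 241, 1683]);
translate([847, 0, 0]) cube([32, 241, 1683]);
translate([32, 0, 0]) cube([815, 241, 21]);
translate([32, 0, 404]) cube([815, 241, 21]);
translate([32, 0, 808]) cube([815, 241, 21]);
translate([32, 0, 1212]) cube([815, 241, 21]);
translate([32, 0, 1616]) cube([815, 241, 21]);


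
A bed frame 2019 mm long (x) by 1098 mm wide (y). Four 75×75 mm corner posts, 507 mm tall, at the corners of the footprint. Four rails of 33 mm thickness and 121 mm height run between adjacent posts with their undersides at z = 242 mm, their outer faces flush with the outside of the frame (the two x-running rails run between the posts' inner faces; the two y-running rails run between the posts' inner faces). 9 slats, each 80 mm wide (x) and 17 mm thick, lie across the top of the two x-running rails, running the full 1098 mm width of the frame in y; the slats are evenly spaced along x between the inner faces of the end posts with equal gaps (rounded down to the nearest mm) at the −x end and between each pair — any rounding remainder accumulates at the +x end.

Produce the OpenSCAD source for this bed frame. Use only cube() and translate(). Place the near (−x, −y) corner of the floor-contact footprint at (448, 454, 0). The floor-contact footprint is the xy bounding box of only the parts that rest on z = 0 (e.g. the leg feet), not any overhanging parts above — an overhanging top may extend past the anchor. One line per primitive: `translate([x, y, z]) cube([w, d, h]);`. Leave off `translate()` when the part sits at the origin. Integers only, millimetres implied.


translate([448, 454, 0]) cube([75, 75, 507]);
translate([448, 1477, 0]) cube([75, 75, 507]);
translate([2392, 454, 0]) cube([75, 75, 507]);
translate([2392, 1477, 0]) cube([75, 75, 507]);
translate([523, 454, 242]) cube([1869, 33, 121]);
translate([523, 1519, 242]) cube([1869, 33, 121]);
translate([448, 529, 242]) cube([33, 948, 121]);
translate([2434, 529, 242]) cube([33, 948, 121]);
translate([637, 454, 363]) cube([80, 1098, 17]);
translate([831, 454, 363]) cube([80, 1098, 17]);
translate([1025, 454, 363]) cube([80, 1098, 17]);
translate([1219, 454, 363]) cube([80, 1098, 17]);
translate([1413, 454, 363]) cube([80, 1098, 17]);
translate([1607, 454, 363]) cube([80, 1098, 17]);
translate([1801, 454, 363]) cube([80, 1098, 17]);
translate([1995, 454, 363]) cube([80, 1098, 17]);
translate([2189, 454, 363]) cube([80, 1098, 17]);


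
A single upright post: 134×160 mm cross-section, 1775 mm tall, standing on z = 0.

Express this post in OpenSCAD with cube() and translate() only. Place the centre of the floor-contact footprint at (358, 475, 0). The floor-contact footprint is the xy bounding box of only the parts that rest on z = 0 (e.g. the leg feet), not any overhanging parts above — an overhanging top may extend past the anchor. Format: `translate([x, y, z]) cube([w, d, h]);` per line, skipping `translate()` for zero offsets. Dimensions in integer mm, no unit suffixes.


translate([291, 395, 0]) cube([134, 160, 1775]);


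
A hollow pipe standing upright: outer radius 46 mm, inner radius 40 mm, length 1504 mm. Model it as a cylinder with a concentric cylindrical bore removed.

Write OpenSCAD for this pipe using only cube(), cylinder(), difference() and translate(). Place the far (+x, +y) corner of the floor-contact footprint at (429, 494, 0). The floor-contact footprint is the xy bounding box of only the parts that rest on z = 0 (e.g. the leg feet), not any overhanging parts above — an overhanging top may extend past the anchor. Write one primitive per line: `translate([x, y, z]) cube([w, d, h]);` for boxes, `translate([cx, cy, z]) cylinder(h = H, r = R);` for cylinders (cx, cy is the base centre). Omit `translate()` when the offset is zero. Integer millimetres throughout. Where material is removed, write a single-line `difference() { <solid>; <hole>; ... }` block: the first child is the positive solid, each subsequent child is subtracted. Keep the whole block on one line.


difference() { translate([383, 448, 0]) cylinder(h = 1504, r = 46); translate([383, 448, 0]) cylinder(h = 1504, r = 40); }


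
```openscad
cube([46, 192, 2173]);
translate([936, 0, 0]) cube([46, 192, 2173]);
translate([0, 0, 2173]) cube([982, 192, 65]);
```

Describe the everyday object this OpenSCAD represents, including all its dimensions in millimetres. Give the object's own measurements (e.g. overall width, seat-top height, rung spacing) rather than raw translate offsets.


A door frame. The clear opening is 890 mm wide and 2173 mm high. Two 46 mm wide jambs, 192 mm deep, stand either side of the opening from the floor to the top of the opening. A 65 mm thick head sits across the top of both jambs, spanning the full outside width of the frame.


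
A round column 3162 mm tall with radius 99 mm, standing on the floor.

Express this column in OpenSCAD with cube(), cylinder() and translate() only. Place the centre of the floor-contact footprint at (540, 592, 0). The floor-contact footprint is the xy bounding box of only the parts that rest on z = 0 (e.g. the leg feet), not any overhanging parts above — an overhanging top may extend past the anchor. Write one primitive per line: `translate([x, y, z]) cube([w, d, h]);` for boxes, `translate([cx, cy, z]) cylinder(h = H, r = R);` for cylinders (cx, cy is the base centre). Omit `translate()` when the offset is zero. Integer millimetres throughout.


translate([540, 592, 0]) cylinder(h = 3162, r = 99);


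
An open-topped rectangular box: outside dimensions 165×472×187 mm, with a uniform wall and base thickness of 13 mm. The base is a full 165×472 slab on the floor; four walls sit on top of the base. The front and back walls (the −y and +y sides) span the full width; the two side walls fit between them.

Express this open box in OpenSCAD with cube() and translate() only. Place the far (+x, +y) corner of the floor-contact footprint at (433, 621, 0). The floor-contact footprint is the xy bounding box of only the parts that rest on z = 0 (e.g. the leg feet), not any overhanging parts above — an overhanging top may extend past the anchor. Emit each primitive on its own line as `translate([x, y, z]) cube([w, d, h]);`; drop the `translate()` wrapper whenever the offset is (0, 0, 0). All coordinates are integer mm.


translate([268, 149, 0]) cube([165, 472, 13]);
translate([268, 149, 13]) cube([165, 13, 174]);
translate([268, 608, 13]) cube([165, 13, 174]);
translate([268, 162, 13]) cube([13, 446, 174]);
translate([420, 162, 13]) cube([13, 446, 174]);


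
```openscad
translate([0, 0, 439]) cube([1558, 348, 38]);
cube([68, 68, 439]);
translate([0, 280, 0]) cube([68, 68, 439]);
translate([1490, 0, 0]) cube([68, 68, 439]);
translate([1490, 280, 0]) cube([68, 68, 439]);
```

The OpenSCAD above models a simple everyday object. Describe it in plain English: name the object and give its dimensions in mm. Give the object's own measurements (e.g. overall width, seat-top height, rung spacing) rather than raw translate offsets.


A bench: a 1558×348 mm seat slab, 38 mm thick, top at z = 477 mm, on four 68×68 mm square legs flush with the seat corners and standing on z = 0.


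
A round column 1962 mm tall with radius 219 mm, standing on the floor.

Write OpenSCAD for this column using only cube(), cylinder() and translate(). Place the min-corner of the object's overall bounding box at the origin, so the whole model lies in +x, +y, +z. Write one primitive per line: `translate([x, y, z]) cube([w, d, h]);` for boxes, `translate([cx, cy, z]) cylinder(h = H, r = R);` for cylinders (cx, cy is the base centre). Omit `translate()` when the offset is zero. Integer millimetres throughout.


translate([219, 219, 0]) cylinder(h = 1962, r = 219);


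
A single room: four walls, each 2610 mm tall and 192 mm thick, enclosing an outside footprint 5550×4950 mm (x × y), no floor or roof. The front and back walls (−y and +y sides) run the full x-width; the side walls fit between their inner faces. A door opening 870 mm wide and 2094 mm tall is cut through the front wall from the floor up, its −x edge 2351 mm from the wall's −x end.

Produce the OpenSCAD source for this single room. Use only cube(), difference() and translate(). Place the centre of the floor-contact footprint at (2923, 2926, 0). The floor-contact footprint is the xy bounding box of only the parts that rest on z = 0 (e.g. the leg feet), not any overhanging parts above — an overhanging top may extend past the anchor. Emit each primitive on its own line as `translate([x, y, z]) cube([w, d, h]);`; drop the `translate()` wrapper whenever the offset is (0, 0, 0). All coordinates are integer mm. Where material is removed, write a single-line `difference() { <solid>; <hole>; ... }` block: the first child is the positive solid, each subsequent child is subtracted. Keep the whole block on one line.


difference() { translate([148, 451, 0]) cube([5550, 192, 2610]); translate([2499, 451, 0]) cube([870, 192, 2094]); }
translate([148, 5209, 0]) cube([5550, 192, 2610]);
translate([148, 643, 0]) cube([192, 4566, 2610]);
translate([5506, 643, 0]) cube([192, 4566, 2610]);


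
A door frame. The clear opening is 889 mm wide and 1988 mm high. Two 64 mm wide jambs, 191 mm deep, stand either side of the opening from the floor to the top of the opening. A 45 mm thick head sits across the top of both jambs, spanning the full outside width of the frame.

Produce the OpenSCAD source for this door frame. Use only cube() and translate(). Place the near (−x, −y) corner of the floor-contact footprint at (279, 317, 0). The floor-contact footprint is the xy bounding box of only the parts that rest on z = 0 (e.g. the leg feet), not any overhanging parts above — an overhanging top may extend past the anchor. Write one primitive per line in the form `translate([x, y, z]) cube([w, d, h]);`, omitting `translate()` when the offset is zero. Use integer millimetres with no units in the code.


translate([279, 317, 0]) cube([64, 191, 1988]);
translate([1232, 317, 0]) cube([64, 191, 1988]);
translate([279, 317, 1988]) cube([1017, 191, 45]);
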